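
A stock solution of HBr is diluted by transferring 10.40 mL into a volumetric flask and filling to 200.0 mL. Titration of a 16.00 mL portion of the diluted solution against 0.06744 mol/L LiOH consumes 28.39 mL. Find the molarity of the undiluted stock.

n(LiOH) = 0.06744 x 0.02839 = 0.001915 mol.
n(HBr) in the aliquot = 0.001915 mol.
[diluted HBr] = 0.001915 / 0.01600 = 0.1197 M.
Dilution factor = 200.0/10.40 = 19.23, so [stock] = 0.1197 x 19.23 = 2.30 M.

2.30 M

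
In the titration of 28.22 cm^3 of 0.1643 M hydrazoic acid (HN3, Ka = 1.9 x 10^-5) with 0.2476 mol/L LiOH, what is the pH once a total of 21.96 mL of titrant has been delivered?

n(acid) = 0.1643 x 0.02822 = 0.004637 mol; n(LiOH) added = 0.2476 x 0.02196 = 0.005437 mol.
Base is in excess by 0.005437 - 0.004637 = 0.0008008 mol in a total volume of 0.05018 L.
[OH^-] = 0.0008008/0.05018 = 0.01596 M, so pOH = 1.80 and pH = 14.00 - 1.80 = 12.20.

12.20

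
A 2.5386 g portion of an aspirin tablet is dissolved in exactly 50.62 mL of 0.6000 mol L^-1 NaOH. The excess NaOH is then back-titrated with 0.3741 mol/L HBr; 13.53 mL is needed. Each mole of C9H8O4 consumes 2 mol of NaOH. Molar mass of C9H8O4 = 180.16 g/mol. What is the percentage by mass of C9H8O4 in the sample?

89.8%

Total n(NaOH) added = 0.6000 x 0.05062 = 0.03037 mol.
n(HBr) used = 0.3741 x 0.01353 = 0.005062 mol, which equals the excess n(NaOH).
So n(NaOH) consumed by the sample = 0.03037 - 0.005062 = 0.02531 mol.
n(C9H8O4) = 0.02531 / 2 = 0.01266 mol.
mass C9H8O4 = 0.01266 x 180.16 = 2.280 g, so %C9H8O4 = 2.280/2.5386 x 100 = 89.8%.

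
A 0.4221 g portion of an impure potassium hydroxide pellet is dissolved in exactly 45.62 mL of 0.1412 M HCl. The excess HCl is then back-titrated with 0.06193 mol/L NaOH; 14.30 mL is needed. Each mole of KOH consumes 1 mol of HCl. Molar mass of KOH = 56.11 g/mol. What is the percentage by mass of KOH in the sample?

Total n(HCl) added = 0.1412 x 0.04562 = 0.006442 mol.
n(NaOH) used = 0.06193 x 0.01430 = 0.0008856 mol, which equals the excess n(HCl).
So n(HCl) consumed by the sample = 0.006442 - 0.0008856 = 0.005556 mol.
n(KOH) = 0.005556 / 1 = 0.005556 mol.
mass KOH = 0.005556 x 56.11 = 0.3117 g, so %KOH = 0.3117/0.4221 x 100 = 73.9%.

73.9%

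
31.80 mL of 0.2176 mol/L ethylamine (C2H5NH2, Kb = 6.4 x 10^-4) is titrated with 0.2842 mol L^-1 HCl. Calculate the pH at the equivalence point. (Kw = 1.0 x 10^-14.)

5.86

n(C2H5NH2) = 0.2176 x 0.03180 = 0.006920 mol; V(HCl) at equivalence = 0.006920/0.2842 = 0.02435 L.
At equivalence the base is fully converted to C2H5NH3+; total volume = 0.05615 L, so [C2H5NH3+] = 0.006920/0.05615 = 0.1232 M.
Ka(C2H5NH3+) = Kw/Kb = 1.0e-14 / 6.4 x 10^-4 = 1.56e-11.
[H^+] = sqrt(Ka x [C2H5NH3+]) = sqrt(1.56e-11 x 0.1232) = 1.39e-6 M.
pH = -log(1.39e-6) = 5.86.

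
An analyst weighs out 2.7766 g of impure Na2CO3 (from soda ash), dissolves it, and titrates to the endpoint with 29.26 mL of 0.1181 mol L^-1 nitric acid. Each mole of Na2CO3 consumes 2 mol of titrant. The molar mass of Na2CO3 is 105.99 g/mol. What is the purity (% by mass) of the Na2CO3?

6.60%

n(HNO3) = 0.1181 x 0.02926 = 0.003456 mol.
n(Na2CO3) = 0.003456 / 2 = 0.001728 mol.
mass of Na2CO3 = 0.001728 x 105.99 = 0.1831 g.
% purity = 0.1831 / 2.7766 x 100 = 6.60%.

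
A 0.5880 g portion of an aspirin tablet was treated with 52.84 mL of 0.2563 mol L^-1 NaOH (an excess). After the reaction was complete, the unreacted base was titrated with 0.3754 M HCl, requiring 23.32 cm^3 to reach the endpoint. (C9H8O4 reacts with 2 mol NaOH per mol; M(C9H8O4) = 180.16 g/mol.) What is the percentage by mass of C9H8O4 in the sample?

Total n(NaOH) added = 0.2563 x 0.05284 = 0.01354 mol.
n(HCl) used = 0.3754 x 0.02332 = 0.008754 mol, which equals the excess n(NaOH).
So n(NaOH) consumed by the sample = 0.01354 - 0.008754 = 0.004789 mol.
n(C9H8O4) = 0.004789 / 2 = 0.002394 mol.
mass C9H8O4 = 0.002394 x 180.16 = 0.4314 g, so %C9H8O4 = 0.4314/0.5880 x 100 = 73.4%.

73.4%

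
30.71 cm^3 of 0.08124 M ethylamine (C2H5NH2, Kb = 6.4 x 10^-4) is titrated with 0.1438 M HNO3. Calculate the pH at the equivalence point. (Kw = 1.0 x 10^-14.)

6.05

n(C2H5NH2) = 0.08124 x 0.03071 = 0.002495 mol; V(HNO3) at equivalence = 0.002495/0.1438 = 0.01735 L.
At equivalence the base is fully converted to C2H5NH3+; total volume = 0.04806 L, so [C2H5NH3+] = 0.002495/0.04806 = 0.05191 M.
Ka(C2H5NH3+) = Kw/Kb = 1.0e-14 / 6.4 x 10^-4 = 1.56e-11.
[H^+] = sqrt(Ka x [C2H5NH3+]) = sqrt(1.56e-11 x 0.05191) = 9.01e-7 M.
pH = -log(9.01e-7) = 6.05.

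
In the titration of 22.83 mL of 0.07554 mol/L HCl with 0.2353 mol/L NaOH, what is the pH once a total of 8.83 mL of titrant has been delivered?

n(acid) = 0.07554 x 0.02283 = 0.001725 mol; n(NaOH) added = 0.2353 x 0.008830 = 0.002078 mol.
Base is in excess by 0.002078 - 0.001725 = 0.0003531 mol in a total volume of 0.03166 L.
[OH^-] = 0.0003531/0.03166 = 0.01115 M, so pOH = 1.95 and pH = 14.00 - 1.95 = 12.05.

12.05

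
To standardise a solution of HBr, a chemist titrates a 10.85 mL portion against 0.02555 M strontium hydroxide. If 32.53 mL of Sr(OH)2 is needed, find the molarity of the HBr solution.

n(Sr(OH)2) delivered = 0.02555 x 0.03253 = 0.0008311 mol.
The reaction is 2 HBr + 1 Sr(OH)2, so n(HBr) = 0.0008311 x 2/1 = 0.001662 mol.
[HBr] = 0.001662 mol / 0.01085 L = 0.153 M.

0.153 M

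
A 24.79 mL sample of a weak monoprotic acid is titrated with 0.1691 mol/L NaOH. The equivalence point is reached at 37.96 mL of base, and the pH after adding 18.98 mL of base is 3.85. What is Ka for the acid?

18.98 mL is half of the equivalence volume, so this is the half-equivalence point where [HA] = [A^-].
At half-equivalence pH = pKa, so pKa = 3.85.
Ka = 10^(-3.85) = 1.4 x 10^-4.

1.4 x 10^-4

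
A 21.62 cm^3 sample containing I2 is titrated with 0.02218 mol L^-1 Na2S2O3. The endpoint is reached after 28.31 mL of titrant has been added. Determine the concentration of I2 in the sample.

n(Na2S2O3) = 0.02218 x 0.02831 = 0.0006279 mol.
From the balanced equation, 2 mol Na2S2O3 reacts with 1 mol I2, so n(I2) = 0.0006279 x 1/2 = 0.0003140 mol.
[I2] = 0.0003140 / 0.02162 L = 0.0145 M.

0.0145 M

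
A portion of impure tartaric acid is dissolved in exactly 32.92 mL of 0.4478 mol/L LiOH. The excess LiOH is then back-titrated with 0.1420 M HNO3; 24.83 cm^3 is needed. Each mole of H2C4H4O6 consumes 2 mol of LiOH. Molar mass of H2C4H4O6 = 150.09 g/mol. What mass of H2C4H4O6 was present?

0.842 g

Total n(LiOH) added = 0.4478 x 0.03292 = 0.01474 mol.
n(HNO3) used = 0.1420 x 0.02483 = 0.003526 mol, which equals the excess n(LiOH).
So n(LiOH) consumed by the sample = 0.01474 - 0.003526 = 0.01122 mol.
n(H2C4H4O6) = 0.01122 / 2 = 0.005608 mol.
mass = 0.005608 mol x 150.09 g/mol = 0.842 g.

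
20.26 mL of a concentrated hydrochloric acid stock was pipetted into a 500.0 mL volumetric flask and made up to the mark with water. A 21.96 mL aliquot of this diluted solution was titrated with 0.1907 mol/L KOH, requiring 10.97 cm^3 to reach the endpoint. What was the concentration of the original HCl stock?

n(KOH) = 0.1907 x 0.01097 = 0.002092 mol.
n(HCl) in the aliquot = 0.002092 mol.
[diluted HCl] = 0.002092 / 0.02196 = 0.09526 M.
Dilution factor = 500.0/20.26 = 24.68, so [stock] = 0.09526 x 24.68 = 2.35 M.

2.35 M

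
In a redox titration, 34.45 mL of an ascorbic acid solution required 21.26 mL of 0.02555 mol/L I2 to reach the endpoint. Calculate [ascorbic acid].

n(I2) = 0.02555 x 0.02126 = 0.0005432 mol.
From the balanced equation, 1 mol I2 reacts with 1 mol ascorbic acid, so n(ascorbic acid) = 0.0005432 x 1/1 = 0.0005432 mol.
[ascorbic acid] = 0.0005432 / 0.03445 L = 0.0158 M.

0.0158 M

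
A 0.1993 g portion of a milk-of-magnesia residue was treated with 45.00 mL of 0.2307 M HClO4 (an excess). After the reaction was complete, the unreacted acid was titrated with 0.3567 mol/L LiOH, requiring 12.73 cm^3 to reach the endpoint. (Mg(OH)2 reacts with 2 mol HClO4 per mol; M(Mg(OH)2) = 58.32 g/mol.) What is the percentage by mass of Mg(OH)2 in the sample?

85.5%

Total n(HClO4) added = 0.2307 x 0.04500 = 0.01038 mol.
n(LiOH) used = 0.3567 x 0.01273 = 0.004541 mol, which equals the excess n(HClO4).
So n(HClO4) consumed by the sample = 0.01038 - 0.004541 = 0.005841 mol.
n(Mg(OH)2) = 0.005841 / 2 = 0.002920 mol.
mass Mg(OH)2 = 0.002920 x 58.32 = 0.1703 g, so %Mg(OH)2 = 0.1703/0.1993 x 100 = 85.5%.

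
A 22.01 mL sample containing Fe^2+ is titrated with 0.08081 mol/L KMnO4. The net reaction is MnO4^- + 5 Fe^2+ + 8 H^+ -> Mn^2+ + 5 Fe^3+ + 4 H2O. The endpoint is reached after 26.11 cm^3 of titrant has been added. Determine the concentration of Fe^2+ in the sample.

n(KMnO4) = 0.08081 x 0.02611 = 0.002110 mol.
From the balanced equation, 1 mol KMnO4 reacts with 5 mol Fe^2+, so n(Fe^2+) = 0.002110 x 5/1 = 0.01055 mol.
[Fe^2+] = 0.01055 / 0.02201 L = 0.479 M.

0.479 M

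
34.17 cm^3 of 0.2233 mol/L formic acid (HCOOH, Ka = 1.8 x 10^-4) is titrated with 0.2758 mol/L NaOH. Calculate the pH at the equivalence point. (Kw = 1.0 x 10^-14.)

n(HCOOH) = 0.2233 x 0.03417 = 0.007630 mol; V(NaOH) at equivalence = 0.007630/0.2758 = 0.02767 L.
At equivalence all the acid is converted to HCOO-; total volume = 0.03417 + 0.02767 = 0.06184 L, so [HCOO-] = 0.007630/0.06184 = 0.1234 M.
Kb = Kw/Ka = 1.0e-14 / 1.8 x 10^-4 = 5.56e-11.
[OH^-] = sqrt(Kb x [HCOO-]) = sqrt(5.56e-11 x 0.1234) = 2.62e-6 M.
pOH = 5.58, so pH = 14.00 - 5.58 = 8.42.

8.42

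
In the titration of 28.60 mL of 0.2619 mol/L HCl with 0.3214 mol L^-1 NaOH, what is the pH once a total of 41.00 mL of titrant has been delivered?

n(acid) = 0.2619 x 0.02860 = 0.007490 mol; n(NaOH) added = 0.3214 x 0.04100 = 0.01318 mol.
Base is in excess by 0.01318 - 0.007490 = 0.005687 mol in a total volume of 0.06960 L.
[OH^-] = 0.005687/0.06960 = 0.08171 M, so pOH = 1.09 and pH = 14.00 - 1.09 = 12.91.

12.91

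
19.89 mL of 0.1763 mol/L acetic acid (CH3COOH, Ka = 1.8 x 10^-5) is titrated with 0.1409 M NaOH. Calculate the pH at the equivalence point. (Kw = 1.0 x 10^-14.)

n(CH3COOH) = 0.1763 x 0.01989 = 0.003507 mol; V(NaOH) at equivalence = 0.003507/0.1409 = 0.02489 L.
At equivalence all the acid is converted to CH3COO-; total volume = 0.01989 + 0.02489 = 0.04478 L, so [CH3COO-] = 0.003507/0.04478 = 0.07831 M.
Kb = Kw/Ka = 1.0e-14 / 1.8 x 10^-5 = 5.56e-10.
[OH^-] = sqrt(Kb x [CH3COO-]) = sqrt(5.56e-10 x 0.07831) = 6.60e-6 M.
pOH = 5.18, so pH = 14.00 - 5.18 = 8.82.

8.82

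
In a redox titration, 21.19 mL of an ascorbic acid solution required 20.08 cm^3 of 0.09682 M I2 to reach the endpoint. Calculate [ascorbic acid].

n(I2) = 0.09682 x 0.02008 = 0.001944 mol.
From the balanced equation, 1 mol I2 reacts with 1 mol ascorbic acid, so n(ascorbic acid) = 0.001944 x 1/1 = 0.001944 mol.
[ascorbic acid] = 0.001944 / 0.02119 L = 0.0917 M.

0.0917 M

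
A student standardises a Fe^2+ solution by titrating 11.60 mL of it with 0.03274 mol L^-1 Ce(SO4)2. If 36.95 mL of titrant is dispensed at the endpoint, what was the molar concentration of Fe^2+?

0.104 M

n(Ce(SO4)2) = 0.03274 x 0.03695 = 0.001210 mol.
From the balanced equation, 1 mol Ce(SO4)2 reacts with 1 mol Fe^2+, so n(Fe^2+) = 0.001210 x 1/1 = 0.001210 mol.
[Fe^2+] = 0.001210 / 0.01160 L = 0.104 M.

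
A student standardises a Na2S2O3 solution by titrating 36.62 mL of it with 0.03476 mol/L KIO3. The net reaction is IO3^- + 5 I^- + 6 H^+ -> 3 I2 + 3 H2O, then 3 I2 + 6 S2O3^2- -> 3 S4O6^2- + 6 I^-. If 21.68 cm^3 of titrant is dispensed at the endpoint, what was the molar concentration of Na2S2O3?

0.123 M

n(KIO3) = 0.03476 x 0.02168 = 0.0007536 mol.
From the balanced equation, 1 mol KIO3 reacts with 6 mol Na2S2O3, so n(Na2S2O3) = 0.0007536 x 6/1 = 0.004522 mol.
[Na2S2O3] = 0.004522 / 0.03662 L = 0.123 M.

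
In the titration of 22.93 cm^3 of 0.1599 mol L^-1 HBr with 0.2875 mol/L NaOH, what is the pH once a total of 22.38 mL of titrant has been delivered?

n(acid) = 0.1599 x 0.02293 = 0.003667 mol; n(NaOH) added = 0.2875 x 0.02238 = 0.006434 mol.
Base is in excess by 0.006434 - 0.003667 = 0.002768 mol in a total volume of 0.04531 L.
[OH^-] = 0.002768/0.04531 = 0.06108 M, so pOH = 1.21 and pH = 14.00 - 1.21 = 12.79.

12.79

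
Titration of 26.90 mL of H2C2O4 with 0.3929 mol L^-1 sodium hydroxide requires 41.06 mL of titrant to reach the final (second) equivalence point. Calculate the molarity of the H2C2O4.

0.300 M

n(NaOH) = 0.3929 x 0.04106 = 0.01613 mol.
At the final (second) equivalence point, 2 mol OH^- react per mol H2C2O4, so n(H2C2O4) = 0.01613 / 2 = 0.008066 mol.
[H2C2O4] = 0.008066 / 0.02690 L = 0.300 M.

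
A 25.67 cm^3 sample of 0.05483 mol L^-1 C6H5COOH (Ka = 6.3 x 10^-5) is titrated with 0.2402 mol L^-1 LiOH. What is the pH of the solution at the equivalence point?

8.43

n(C6H5COOH) = 0.05483 x 0.02567 = 0.001407 mol; V(LiOH) at equivalence = 0.001407/0.2402 = 0.005860 L.
At equivalence all the acid is converted to C6H5COO-; total volume = 0.02567 + 0.005860 = 0.03153 L, so [C6H5COO-] = 0.001407/0.03153 = 0.04464 M.
Kb = Kw/Ka = 1.0e-14 / 6.3 x 10^-5 = 1.59e-10.
[OH^-] = sqrt(Kb x [C6H5COO-]) = sqrt(1.59e-10 x 0.04464) = 2.66e-6 M.
pOH = 5.57, so pH = 14.00 - 5.57 = 8.43.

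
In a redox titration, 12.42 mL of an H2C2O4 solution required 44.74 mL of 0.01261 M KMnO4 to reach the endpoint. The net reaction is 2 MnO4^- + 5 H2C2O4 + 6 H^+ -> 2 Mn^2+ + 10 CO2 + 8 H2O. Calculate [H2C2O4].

n(KMnO4) = 0.01261 x 0.04474 = 0.0005642 mol.
From the balanced equation, 2 mol KMnO4 reacts with 5 mol H2C2O4, so n(H2C2O4) = 0.0005642 x 5/2 = 0.001410 mol.
[H2C2O4] = 0.001410 / 0.01242 L = 0.114 M.

0.114 M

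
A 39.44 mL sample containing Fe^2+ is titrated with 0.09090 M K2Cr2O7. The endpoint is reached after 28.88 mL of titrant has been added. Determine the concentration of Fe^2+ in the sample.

n(K2Cr2O7) = 0.09090 x 0.02888 = 0.002625 mol.
From the balanced equation, 1 mol K2Cr2O7 reacts with 6 mol Fe^2+, so n(Fe^2+) = 0.002625 x 6/1 = 0.01575 mol.
[Fe^2+] = 0.01575 / 0.03944 L = 0.399 M.

0.399 M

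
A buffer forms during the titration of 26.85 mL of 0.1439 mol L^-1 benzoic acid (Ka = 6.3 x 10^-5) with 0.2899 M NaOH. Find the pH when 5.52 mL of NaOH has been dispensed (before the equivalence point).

4.05

Initial n(C6H5COOH) = 0.1439 x 0.02685 = 0.003864 mol.
n(NaOH) added = 0.2899 x 0.005520 = 0.001600 mol, converting that many moles of C6H5COOH to C6H5COO-.
Remaining n(C6H5COOH) = 0.002263 mol; n(C6H5COO-) = 0.001600 mol.
By Henderson-Hasselbalch, pH = pKa + log([A^-]/[HA]) = 4.20 + log(0.001600/0.002263) = 4.20 + (-0.15) = 4.05.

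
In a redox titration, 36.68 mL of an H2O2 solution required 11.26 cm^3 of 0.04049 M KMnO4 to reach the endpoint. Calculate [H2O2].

0.0311 M

n(KMnO4) = 0.04049 x 0.01126 = 0.0004559 mol.
From the balanced equation, 2 mol KMnO4 reacts with 5 mol H2O2, so n(H2O2) = 0.0004559 x 5/2 = 0.001140 mol.
[H2O2] = 0.001140 / 0.03668 L = 0.0311 M.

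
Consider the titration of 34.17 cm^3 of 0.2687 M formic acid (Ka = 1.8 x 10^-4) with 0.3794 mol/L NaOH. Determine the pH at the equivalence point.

n(HCOOH) = 0.2687 x 0.03417 = 0.009181 mol; V(NaOH) at equivalence = 0.009181/0.3794 = 0.02420 L.
At equivalence all the acid is converted to HCOO-; total volume = 0.03417 + 0.02420 = 0.05837 L, so [HCOO-] = 0.009181/0.05837 = 0.1573 M.
Kb = Kw/Ka = 1.0e-14 / 1.8 x 10^-4 = 5.56e-11.
[OH^-] = sqrt(Kb x [HCOO-]) = sqrt(5.56e-11 x 0.1573) = 2.96e-6 M.
pOH = 5.53, so pH = 14.00 - 5.53 = 8.47.

8.47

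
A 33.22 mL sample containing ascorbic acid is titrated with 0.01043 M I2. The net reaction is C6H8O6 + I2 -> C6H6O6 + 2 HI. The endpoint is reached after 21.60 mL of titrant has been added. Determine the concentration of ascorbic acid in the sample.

0.00678 M

n(I2) = 0.01043 x 0.02160 = 0.0002253 mol.
From the balanced equation, 1 mol I2 reacts with 1 mol ascorbic acid, so n(ascorbic acid) = 0.0002253 x 1/1 = 0.0002253 mol.
[ascorbic acid] = 0.0002253 / 0.03322 L = 0.00678 M.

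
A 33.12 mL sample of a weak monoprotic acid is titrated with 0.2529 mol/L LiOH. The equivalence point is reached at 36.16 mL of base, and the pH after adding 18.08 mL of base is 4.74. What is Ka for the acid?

18.08 mL is half of the equivalence volume, so this is the half-equivalence point where [HA] = [A^-].
At half-equivalence pH = pKa, so pKa = 4.74.
Ka = 10^(-4.74) = 1.8 x 10^-5.

1.8 x 10^-5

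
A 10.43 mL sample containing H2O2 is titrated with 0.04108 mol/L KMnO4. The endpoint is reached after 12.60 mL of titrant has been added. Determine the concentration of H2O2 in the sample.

0.124 M

n(KMnO4) = 0.04108 x 0.01260 = 0.0005176 mol.
From the balanced equation, 2 mol KMnO4 reacts with 5 mol H2O2, so n(H2O2) = 0.0005176 x 5/2 = 0.001294 mol.
[H2O2] = 0.001294 / 0.01043 L = 0.124 M.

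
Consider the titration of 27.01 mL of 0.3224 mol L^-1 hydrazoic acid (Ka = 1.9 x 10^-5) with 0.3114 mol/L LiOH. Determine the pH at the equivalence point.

8.96

n(HN3) = 0.3224 x 0.02701 = 0.008708 mol; V(LiOH) at equivalence = 0.008708/0.3114 = 0.02796 L.
At equivalence all the acid is converted to N3-; total volume = 0.02701 + 0.02796 = 0.05497 L, so [N3-] = 0.008708/0.05497 = 0.1584 M.
Kb = Kw/Ka = 1.0e-14 / 1.9 x 10^-5 = 5.26e-10.
[OH^-] = sqrt(Kb x [N3-]) = sqrt(5.26e-10 x 0.1584) = 9.13e-6 M.
pOH = 5.04, so pH = 14.00 - 5.04 = 8.96.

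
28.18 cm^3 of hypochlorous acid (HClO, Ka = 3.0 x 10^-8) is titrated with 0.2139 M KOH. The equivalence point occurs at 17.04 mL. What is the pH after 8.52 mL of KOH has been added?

8.52 mL is exactly half the equivalence volume (17.04/2), i.e. the half-equivalence point.
There, n(HA) = n(A^-), so pH = pKa = -log(3.0 x 10^-8) = 7.52.

7.52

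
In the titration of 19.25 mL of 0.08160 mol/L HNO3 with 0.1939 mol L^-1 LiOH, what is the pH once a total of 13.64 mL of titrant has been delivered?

12.51

n(acid) = 0.08160 x 0.01925 = 0.001571 mol; n(LiOH) added = 0.1939 x 0.01364 = 0.002645 mol.
Base is in excess by 0.002645 - 0.001571 = 0.001074 mol in a total volume of 0.03289 L.
[OH^-] = 0.001074/0.03289 = 0.03265 M, so pOH = 1.49 and pH = 14.00 - 1.49 = 12.51.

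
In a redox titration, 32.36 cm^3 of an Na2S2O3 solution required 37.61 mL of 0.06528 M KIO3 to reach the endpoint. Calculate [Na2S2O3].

0.455 M

n(KIO3) = 0.06528 x 0.03761 = 0.002455 mol.
From the balanced equation, 1 mol KIO3 reacts with 6 mol Na2S2O3, so n(Na2S2O3) = 0.002455 x 6/1 = 0.01473 mol.
[Na2S2O3] = 0.01473 / 0.03236 L = 0.455 M.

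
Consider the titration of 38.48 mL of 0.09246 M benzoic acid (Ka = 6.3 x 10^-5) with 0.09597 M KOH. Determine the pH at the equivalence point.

8.44

n(C6H5COOH) = 0.09246 x 0.03848 = 0.003558 mol; V(KOH) at equivalence = 0.003558/0.09597 = 0.03707 L.
At equivalence all the acid is converted to C6H5COO-; total volume = 0.03848 + 0.03707 = 0.07555 L, so [C6H5COO-] = 0.003558/0.07555 = 0.04709 M.
Kb = Kw/Ka = 1.0e-14 / 6.3 x 10^-5 = 1.59e-10.
[OH^-] = sqrt(Kb x [C6H5COO-]) = sqrt(1.59e-10 x 0.04709) = 2.73e-6 M.
pOH = 5.56, so pH = 14.00 - 5.56 = 8.44.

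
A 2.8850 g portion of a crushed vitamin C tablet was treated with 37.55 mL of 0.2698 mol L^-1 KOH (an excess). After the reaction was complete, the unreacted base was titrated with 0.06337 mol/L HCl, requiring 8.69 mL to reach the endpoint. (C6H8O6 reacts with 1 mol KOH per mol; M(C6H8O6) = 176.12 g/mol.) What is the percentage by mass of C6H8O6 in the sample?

58.5%

Total n(KOH) added = 0.2698 x 0.03755 = 0.01013 mol.
n(HCl) used = 0.06337 x 0.008690 = 0.0005507 mol, which equals the excess n(KOH).
So n(KOH) consumed by the sample = 0.01013 - 0.0005507 = 0.009580 mol.
n(C6H8O6) = 0.009580 / 1 = 0.009580 mol.
mass C6H8O6 = 0.009580 x 176.12 = 1.687 g, so %C6H8O6 = 1.687/2.8850 x 100 = 58.5%.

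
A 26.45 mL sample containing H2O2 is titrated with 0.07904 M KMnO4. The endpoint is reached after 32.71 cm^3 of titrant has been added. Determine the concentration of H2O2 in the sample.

n(KMnO4) = 0.07904 x 0.03271 = 0.002585 mol.
From the balanced equation, 2 mol KMnO4 reacts with 5 mol H2O2, so n(H2O2) = 0.002585 x 5/2 = 0.006463 mol.
[H2O2] = 0.006463 / 0.02645 L = 0.244 M.

0.244 M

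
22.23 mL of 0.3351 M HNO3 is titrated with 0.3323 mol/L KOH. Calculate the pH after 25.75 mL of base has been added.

12.36

n(acid) = 0.3351 x 0.02223 = 0.007449 mol; n(KOH) added = 0.3323 x 0.02575 = 0.008557 mol.
Base is in excess by 0.008557 - 0.007449 = 0.001107 mol in a total volume of 0.04798 L.
[OH^-] = 0.001107/0.04798 = 0.02308 M, so pOH = 1.64 and pH = 14.00 - 1.64 = 12.36.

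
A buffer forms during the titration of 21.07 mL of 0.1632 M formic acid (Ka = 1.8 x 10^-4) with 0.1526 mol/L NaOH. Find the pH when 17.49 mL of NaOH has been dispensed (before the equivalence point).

4.28

Initial n(HCOOH) = 0.1632 x 0.02107 = 0.003439 mol.
n(NaOH) added = 0.1526 x 0.01749 = 0.002669 mol, converting that many moles of HCOOH to HCOO-.
Remaining n(HCOOH) = 0.0007697 mol; n(HCOO-) = 0.002669 mol.
By Henderson-Hasselbalch, pH = pKa + log([A^-]/[HA]) = 3.74 + log(0.002669/0.0007697) = 3.74 + (+0.54) = 4.28.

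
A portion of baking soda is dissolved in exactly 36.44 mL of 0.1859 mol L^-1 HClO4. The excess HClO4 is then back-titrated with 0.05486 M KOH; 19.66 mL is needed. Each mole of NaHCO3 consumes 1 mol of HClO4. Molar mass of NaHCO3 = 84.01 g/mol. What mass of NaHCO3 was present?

Total n(HClO4) added = 0.1859 x 0.03644 = 0.006774 mol.
n(KOH) used = 0.05486 x 0.01966 = 0.001079 mol, which equals the excess n(HClO4).
So n(HClO4) consumed by the sample = 0.006774 - 0.001079 = 0.005696 mol.
n(NaHCO3) = 0.005696 / 1 = 0.005696 mol.
mass = 0.005696 mol x 84.01 g/mol = 0.478 g.

0.478 g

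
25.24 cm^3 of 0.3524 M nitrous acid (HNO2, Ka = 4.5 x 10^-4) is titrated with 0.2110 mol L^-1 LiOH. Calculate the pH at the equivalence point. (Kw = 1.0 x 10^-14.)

8.23

n(HNO2) = 0.3524 x 0.02524 = 0.008895 mol; V(LiOH) at equivalence = 0.008895/0.2110 = 0.04215 L.
At equivalence all the acid is converted to NO2-; total volume = 0.02524 + 0.04215 = 0.06739 L, so [NO2-] = 0.008895/0.06739 = 0.1320 M.
Kb = Kw/Ka = 1.0e-14 / 4.5 x 10^-4 = 2.22e-11.
[OH^-] = sqrt(Kb x [NO2-]) = sqrt(2.22e-11 x 0.1320) = 1.71e-6 M.
pOH = 5.77, so pH = 14.00 - 5.77 = 8.23.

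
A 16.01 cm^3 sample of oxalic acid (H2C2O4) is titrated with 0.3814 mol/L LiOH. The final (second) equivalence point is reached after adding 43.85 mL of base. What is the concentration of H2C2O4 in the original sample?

n(LiOH) = 0.3814 x 0.04385 = 0.01672 mol.
At the final (second) equivalence point, 2 mol OH^- react per mol H2C2O4, so n(H2C2O4) = 0.01672 / 2 = 0.008362 mol.
[H2C2O4] = 0.008362 / 0.01601 L = 0.522 M.

0.522 M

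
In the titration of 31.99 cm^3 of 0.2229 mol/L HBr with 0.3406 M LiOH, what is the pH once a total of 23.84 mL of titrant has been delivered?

n(acid) = 0.2229 x 0.03199 = 0.007131 mol; n(LiOH) added = 0.3406 x 0.02384 = 0.008120 mol.
Base is in excess by 0.008120 - 0.007131 = 0.0009893 mol in a total volume of 0.05583 L.
[OH^-] = 0.0009893/0.05583 = 0.01772 M, so pOH = 1.75 and pH = 14.00 - 1.75 = 12.25.

12.25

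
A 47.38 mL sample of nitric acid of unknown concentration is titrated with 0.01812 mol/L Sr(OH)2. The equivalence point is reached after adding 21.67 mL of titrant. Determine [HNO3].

n(Sr(OH)2) delivered = 0.01812 x 0.02167 = 0.0003927 mol.
The reaction is 2 HNO3 + 1 Sr(OH)2, so n(HNO3) = 0.0003927 x 2/1 = 0.0007853 mol.
[HNO3] = 0.0007853 mol / 0.04738 L = 0.0166 M.

0.0166 M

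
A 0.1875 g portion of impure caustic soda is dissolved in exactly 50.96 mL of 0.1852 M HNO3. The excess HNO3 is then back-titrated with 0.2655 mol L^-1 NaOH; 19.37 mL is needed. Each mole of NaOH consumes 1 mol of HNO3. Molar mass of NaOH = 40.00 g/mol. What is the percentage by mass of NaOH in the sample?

91.6%

Total n(HNO3) added = 0.1852 x 0.05096 = 0.009438 mol.
n(NaOH) used = 0.2655 x 0.01937 = 0.005143 mol, which equals the excess n(HNO3).
So n(HNO3) consumed by the sample = 0.009438 - 0.005143 = 0.004295 mol.
n(NaOH) = 0.004295 / 1 = 0.004295 mol.
mass NaOH = 0.004295 x 40.00 = 0.1718 g, so %NaOH = 0.1718/0.1875 x 100 = 91.6%.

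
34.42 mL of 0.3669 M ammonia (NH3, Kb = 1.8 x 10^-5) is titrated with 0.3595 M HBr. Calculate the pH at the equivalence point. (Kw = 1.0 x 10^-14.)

n(NH3) = 0.3669 x 0.03442 = 0.01263 mol; V(HBr) at equivalence = 0.01263/0.3595 = 0.03513 L.
At equivalence the base is fully converted to NH4+; total volume = 0.06955 L, so [NH4+] = 0.01263/0.06955 = 0.1816 M.
Ka(NH4+) = Kw/Kb = 1.0e-14 / 1.8 x 10^-5 = 5.56e-10.
[H^+] = sqrt(Ka x [NH4+]) = sqrt(5.56e-10 x 0.1816) = 1.00e-5 M.
pH = -log(1.00e-5) = 5.00.

5.00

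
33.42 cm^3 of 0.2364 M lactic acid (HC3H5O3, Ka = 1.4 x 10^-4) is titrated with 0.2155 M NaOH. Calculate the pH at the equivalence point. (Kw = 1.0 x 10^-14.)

n(HC3H5O3) = 0.2364 x 0.03342 = 0.007900 mol; V(NaOH) at equivalence = 0.007900/0.2155 = 0.03666 L.
At equivalence all the acid is converted to C3H5O3-; total volume = 0.03342 + 0.03666 = 0.07008 L, so [C3H5O3-] = 0.007900/0.07008 = 0.1127 M.
Kb = Kw/Ka = 1.0e-14 / 1.4 x 10^-4 = 7.14e-11.
[OH^-] = sqrt(Kb x [C3H5O3-]) = sqrt(7.14e-11 x 0.1127) = 2.84e-6 M.
pOH = 5.55, so pH = 14.00 - 5.55 = 8.45.

8.45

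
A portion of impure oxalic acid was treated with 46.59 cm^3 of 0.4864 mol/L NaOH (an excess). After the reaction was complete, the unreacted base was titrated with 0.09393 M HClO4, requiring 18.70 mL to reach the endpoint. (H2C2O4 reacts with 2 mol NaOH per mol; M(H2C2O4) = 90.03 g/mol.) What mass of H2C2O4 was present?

Total n(NaOH) added = 0.4864 x 0.04659 = 0.02266 mol.
n(HClO4) used = 0.09393 x 0.01870 = 0.001756 mol, which equals the excess n(NaOH).
So n(NaOH) consumed by the sample = 0.02266 - 0.001756 = 0.02090 mol.
n(H2C2O4) = 0.02090 / 2 = 0.01045 mol.
mass = 0.01045 mol x 90.03 g/mol = 0.941 g.

0.941 g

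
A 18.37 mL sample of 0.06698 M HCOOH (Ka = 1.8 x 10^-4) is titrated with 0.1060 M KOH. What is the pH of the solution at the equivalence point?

8.18

n(HCOOH) = 0.06698 x 0.01837 = 0.001230 mol; V(KOH) at equivalence = 0.001230/0.1060 = 0.01161 L.
At equivalence all the acid is converted to HCOO-; total volume = 0.01837 + 0.01161 = 0.02998 L, so [HCOO-] = 0.001230/0.02998 = 0.04104 M.
Kb = Kw/Ka = 1.0e-14 / 1.8 x 10^-4 = 5.56e-11.
[OH^-] = sqrt(Kb x [HCOO-]) = sqrt(5.56e-11 x 0.04104) = 1.51e-6 M.
pOH = 5.82, so pH = 14.00 - 5.82 = 8.18.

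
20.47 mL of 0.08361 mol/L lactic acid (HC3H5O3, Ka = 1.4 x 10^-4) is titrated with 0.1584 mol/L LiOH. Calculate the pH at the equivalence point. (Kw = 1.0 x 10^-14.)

8.30

n(HC3H5O3) = 0.08361 x 0.02047 = 0.001711 mol; V(LiOH) at equivalence = 0.001711/0.1584 = 0.01080 L.
At equivalence all the acid is converted to C3H5O3-; total volume = 0.02047 + 0.01080 = 0.03127 L, so [C3H5O3-] = 0.001711/0.03127 = 0.05472 M.
Kb = Kw/Ka = 1.0e-14 / 1.4 x 10^-4 = 7.14e-11.
[OH^-] = sqrt(Kb x [C3H5O3-]) = sqrt(7.14e-11 x 0.05472) = 1.98e-6 M.
pOH = 5.70, so pH = 14.00 - 5.70 = 8.30.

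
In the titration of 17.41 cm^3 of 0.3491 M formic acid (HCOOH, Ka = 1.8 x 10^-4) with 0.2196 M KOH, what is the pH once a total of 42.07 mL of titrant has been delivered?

12.73

n(acid) = 0.3491 x 0.01741 = 0.006078 mol; n(KOH) added = 0.2196 x 0.04207 = 0.009239 mol.
Base is in excess by 0.009239 - 0.006078 = 0.003161 mol in a total volume of 0.05948 L.
[OH^-] = 0.003161/0.05948 = 0.05314 M, so pOH = 1.27 and pH = 14.00 - 1.27 = 12.73.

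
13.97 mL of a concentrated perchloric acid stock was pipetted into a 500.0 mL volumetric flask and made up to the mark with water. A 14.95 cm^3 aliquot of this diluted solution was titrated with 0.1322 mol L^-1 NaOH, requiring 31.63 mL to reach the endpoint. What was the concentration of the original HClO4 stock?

n(NaOH) = 0.1322 x 0.03163 = 0.004181 mol.
n(HClO4) in the aliquot = 0.004181 mol.
[diluted HClO4] = 0.004181 / 0.01495 = 0.2797 M.
Dilution factor = 500.0/13.97 = 35.79, so [stock] = 0.2797 x 35.79 = 10.0 M.

10.0 M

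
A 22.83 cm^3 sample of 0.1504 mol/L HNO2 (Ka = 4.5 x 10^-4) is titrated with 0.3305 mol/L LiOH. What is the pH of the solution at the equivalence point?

8.18

n(HNO2) = 0.1504 x 0.02283 = 0.003434 mol; V(LiOH) at equivalence = 0.003434/0.3305 = 0.01039 L.
At equivalence all the acid is converted to NO2-; total volume = 0.02283 + 0.01039 = 0.03322 L, so [NO2-] = 0.003434/0.03322 = 0.1034 M.
Kb = Kw/Ka = 1.0e-14 / 4.5 x 10^-4 = 2.22e-11.
[OH^-] = sqrt(Kb x [NO2-]) = sqrt(2.22e-11 x 0.1034) = 1.52e-6 M.
pOH = 5.82, so pH = 14.00 - 5.82 = 8.18.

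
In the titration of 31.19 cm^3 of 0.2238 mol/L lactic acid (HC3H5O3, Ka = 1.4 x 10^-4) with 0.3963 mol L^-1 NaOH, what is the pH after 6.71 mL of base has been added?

Initial n(HC3H5O3) = 0.2238 x 0.03119 = 0.006980 mol.
n(NaOH) added = 0.3963 x 0.006710 = 0.002659 mol, converting that many moles of HC3H5O3 to C3H5O3-.
Remaining n(HC3H5O3) = 0.004321 mol; n(C3H5O3-) = 0.002659 mol.
By Henderson-Hasselbalch, pH = pKa + log([A^-]/[HA]) = 3.85 + log(0.002659/0.004321) = 3.85 + (-0.21) = 3.64.

3.64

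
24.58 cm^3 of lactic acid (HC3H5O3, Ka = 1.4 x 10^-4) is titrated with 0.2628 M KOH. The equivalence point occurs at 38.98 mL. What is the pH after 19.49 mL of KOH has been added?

3.85

19.49 mL is exactly half the equivalence volume (38.98/2), i.e. the half-equivalence point.
There, n(HA) = n(A^-), so pH = pKa = -log(1.4 x 10^-4) = 3.85.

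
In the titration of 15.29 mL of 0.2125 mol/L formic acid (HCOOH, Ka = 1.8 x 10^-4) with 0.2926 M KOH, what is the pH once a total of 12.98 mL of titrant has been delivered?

12.29

n(acid) = 0.2125 x 0.01529 = 0.003249 mol; n(KOH) added = 0.2926 x 0.01298 = 0.003798 mol.
Base is in excess by 0.003798 - 0.003249 = 0.0005488 mol in a total volume of 0.02827 L.
[OH^-] = 0.0005488/0.02827 = 0.01941 M, so pOH = 1.71 and pH = 14.00 - 1.71 = 12.29.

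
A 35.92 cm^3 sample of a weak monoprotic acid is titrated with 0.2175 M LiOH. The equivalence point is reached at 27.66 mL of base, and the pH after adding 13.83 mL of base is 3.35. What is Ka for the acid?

4.5 x 10^-4

13.83 mL is half of the equivalence volume, so this is the half-equivalence point where [HA] = [A^-].
At half-equivalence pH = pKa, so pKa = 3.35.
Ka = 10^(-3.35) = 4.5 x 10^-4.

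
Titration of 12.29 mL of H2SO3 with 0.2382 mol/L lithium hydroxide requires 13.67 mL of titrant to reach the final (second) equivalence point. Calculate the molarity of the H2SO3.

n(LiOH) = 0.2382 x 0.01367 = 0.003256 mol.
At the final (second) equivalence point, 2 mol OH^- react per mol H2SO3, so n(H2SO3) = 0.003256 / 2 = 0.001628 mol.
[H2SO3] = 0.001628 / 0.01229 L = 0.132 M.

0.132 M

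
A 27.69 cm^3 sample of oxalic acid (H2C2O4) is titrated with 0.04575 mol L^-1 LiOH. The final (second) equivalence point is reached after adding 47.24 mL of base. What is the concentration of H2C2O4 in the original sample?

0.0390 M

n(LiOH) = 0.04575 x 0.04724 = 0.002161 mol.
At the final (second) equivalence point, 2 mol OH^- react per mol H2C2O4, so n(H2C2O4) = 0.002161 / 2 = 0.001081 mol.
[H2C2O4] = 0.001081 / 0.02769 L = 0.0390 M.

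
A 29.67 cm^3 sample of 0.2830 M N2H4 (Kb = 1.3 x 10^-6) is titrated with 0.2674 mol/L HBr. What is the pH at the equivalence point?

4.49

n(N2H4) = 0.2830 x 0.02967 = 0.008397 mol; V(HBr) at equivalence = 0.008397/0.2674 = 0.03140 L.
At equivalence the base is fully converted to N2H5+; total volume = 0.06107 L, so [N2H5+] = 0.008397/0.06107 = 0.1375 M.
Ka(N2H5+) = Kw/Kb = 1.0e-14 / 1.3 x 10^-6 = 7.69e-9.
[H^+] = sqrt(Ka x [N2H5+]) = sqrt(7.69e-9 x 0.1375) = 3.25e-5 M.
pH = -log(3.25e-5) = 4.49.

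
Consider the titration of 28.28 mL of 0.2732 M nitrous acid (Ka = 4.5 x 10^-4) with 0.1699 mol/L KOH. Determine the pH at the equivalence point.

n(HNO2) = 0.2732 x 0.02828 = 0.007726 mol; V(KOH) at equivalence = 0.007726/0.1699 = 0.04547 L.
At equivalence all the acid is converted to NO2-; total volume = 0.02828 + 0.04547 = 0.07375 L, so [NO2-] = 0.007726/0.07375 = 0.1048 M.
Kb = Kw/Ka = 1.0e-14 / 4.5 x 10^-4 = 2.22e-11.
[OH^-] = sqrt(Kb x [NO2-]) = sqrt(2.22e-11 x 0.1048) = 1.53e-6 M.
pOH = 5.82, so pH = 14.00 - 5.82 = 8.18.

8.18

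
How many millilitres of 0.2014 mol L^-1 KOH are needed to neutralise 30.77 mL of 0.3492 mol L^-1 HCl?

n(HCl) = 0.3492 mol/L x 0.03077 L = 0.01074 mol.
At equivalence n(KOH) = n(HCl) = 0.01074 mol.
V(KOH) = 0.01074 / 0.2014 = 0.05335 L = 53.4 mL.

53.4 mL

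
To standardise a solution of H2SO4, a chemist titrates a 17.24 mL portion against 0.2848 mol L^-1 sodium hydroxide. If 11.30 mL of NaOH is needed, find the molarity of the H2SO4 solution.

n(NaOH) delivered = 0.2848 x 0.01130 = 0.003218 mol.
The reaction is 1 H2SO4 + 2 NaOH, so n(H2SO4) = 0.003218 x 1/2 = 0.001609 mol.
[H2SO4] = 0.001609 mol / 0.01724 L = 0.0933 M.

0.0933 M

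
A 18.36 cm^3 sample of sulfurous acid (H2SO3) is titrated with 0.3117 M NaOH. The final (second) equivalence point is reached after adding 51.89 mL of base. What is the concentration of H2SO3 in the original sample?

0.440 M

n(NaOH) = 0.3117 x 0.05189 = 0.01617 mol.
At the final (second) equivalence point, 2 mol OH^- react per mol H2SO3, so n(H2SO3) = 0.01617 / 2 = 0.008087 mol.
[H2SO3] = 0.008087 / 0.01836 L = 0.440 M.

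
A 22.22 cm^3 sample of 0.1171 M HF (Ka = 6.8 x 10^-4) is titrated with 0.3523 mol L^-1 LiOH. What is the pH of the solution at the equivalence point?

8.06

n(HF) = 0.1171 x 0.02222 = 0.002602 mol; V(LiOH) at equivalence = 0.002602/0.3523 = 0.007386 L.
At equivalence all the acid is converted to F-; total volume = 0.02222 + 0.007386 = 0.02961 L, so [F-] = 0.002602/0.02961 = 0.08789 M.
Kb = Kw/Ka = 1.0e-14 / 6.8 x 10^-4 = 1.47e-11.
[OH^-] = sqrt(Kb x [F-]) = sqrt(1.47e-11 x 0.08789) = 1.14e-6 M.
pOH = 5.94, so pH = 14.00 - 5.94 = 8.06.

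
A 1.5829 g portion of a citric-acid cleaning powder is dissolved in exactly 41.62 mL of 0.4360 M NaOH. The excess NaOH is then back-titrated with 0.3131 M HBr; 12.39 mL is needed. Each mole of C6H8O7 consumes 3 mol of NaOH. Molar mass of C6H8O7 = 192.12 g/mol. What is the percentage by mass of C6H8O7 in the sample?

Total n(NaOH) added = 0.4360 x 0.04162 = 0.01815 mol.
n(HBr) used = 0.3131 x 0.01239 = 0.003879 mol, which equals the excess n(NaOH).
So n(NaOH) consumed by the sample = 0.01815 - 0.003879 = 0.01427 mol.
n(C6H8O7) = 0.01427 / 3 = 0.004756 mol.
mass C6H8O7 = 0.004756 x 192.12 = 0.9137 g, so %C6H8O7 = 0.9137/1.5829 x 100 = 57.7%.

57.7%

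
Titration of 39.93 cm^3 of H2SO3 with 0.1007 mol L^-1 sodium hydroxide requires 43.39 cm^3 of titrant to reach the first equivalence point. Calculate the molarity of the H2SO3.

0.109 M

n(NaOH) = 0.1007 x 0.04339 = 0.004369 mol.
At the first equivalence point, 1 mol OH^- react per mol H2SO3, so n(H2SO3) = 0.004369 / 1 = 0.004369 mol.
[H2SO3] = 0.004369 / 0.03993 L = 0.109 M.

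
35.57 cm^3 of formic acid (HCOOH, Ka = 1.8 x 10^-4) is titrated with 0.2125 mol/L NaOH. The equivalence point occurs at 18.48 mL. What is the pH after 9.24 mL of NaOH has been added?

9.24 mL is exactly half the equivalence volume (18.48/2), i.e. the half-equivalence point.
There, n(HA) = n(A^-), so pH = pKa = -log(1.8 x 10^-4) = 3.74.

3.74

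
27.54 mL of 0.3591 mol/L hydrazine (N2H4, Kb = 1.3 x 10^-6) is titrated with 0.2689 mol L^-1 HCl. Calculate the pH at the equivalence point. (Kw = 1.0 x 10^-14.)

4.46

n(N2H4) = 0.3591 x 0.02754 = 0.009890 mol; V(HCl) at equivalence = 0.009890/0.2689 = 0.03678 L.
At equivalence the base is fully converted to N2H5+; total volume = 0.06432 L, so [N2H5+] = 0.009890/0.06432 = 0.1538 M.
Ka(N2H5+) = Kw/Kb = 1.0e-14 / 1.3 x 10^-6 = 7.69e-9.
[H^+] = sqrt(Ka x [N2H5+]) = sqrt(7.69e-9 x 0.1538) = 3.44e-5 M.
pH = -log(3.44e-5) = 4.46.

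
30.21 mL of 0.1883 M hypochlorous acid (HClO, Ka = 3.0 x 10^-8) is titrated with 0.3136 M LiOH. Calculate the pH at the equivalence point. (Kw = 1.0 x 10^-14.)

10.30

n(HClO) = 0.1883 x 0.03021 = 0.005689 mol; V(LiOH) at equivalence = 0.005689/0.3136 = 0.01814 L.
At equivalence all the acid is converted to ClO-; total volume = 0.03021 + 0.01814 = 0.04835 L, so [ClO-] = 0.005689/0.04835 = 0.1177 M.
Kb = Kw/Ka = 1.0e-14 / 3.0 x 10^-8 = 3.33e-7.
[OH^-] = sqrt(Kb x [ClO-]) = sqrt(3.33e-7 x 0.1177) = 0.000198 M.
pOH = 3.70, so pH = 14.00 - 3.70 = 10.30.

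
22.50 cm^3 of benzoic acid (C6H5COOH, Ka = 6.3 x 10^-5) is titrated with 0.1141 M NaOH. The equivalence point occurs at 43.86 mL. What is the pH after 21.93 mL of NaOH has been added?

4.20

21.93 mL is exactly half the equivalence volume (43.86/2), i.e. the half-equivalence point.
There, n(HA) = n(A^-), so pH = pKa = -log(6.3 x 10^-5) = 4.20.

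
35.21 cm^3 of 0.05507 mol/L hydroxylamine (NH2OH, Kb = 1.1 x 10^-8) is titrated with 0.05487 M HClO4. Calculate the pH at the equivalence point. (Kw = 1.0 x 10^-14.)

3.80

n(NH2OH) = 0.05507 x 0.03521 = 0.001939 mol; V(HClO4) at equivalence = 0.001939/0.05487 = 0.03534 L.
At equivalence the base is fully converted to NH3OH+; total volume = 0.07055 L, so [NH3OH+] = 0.001939/0.07055 = 0.02748 M.
Ka(NH3OH+) = Kw/Kb = 1.0e-14 / 1.1 x 10^-8 = 9.09e-7.
[H^+] = sqrt(Ka x [NH3OH+]) = sqrt(9.09e-7 x 0.02748) = 0.000158 M.
pH = -log(0.000158) = 3.80.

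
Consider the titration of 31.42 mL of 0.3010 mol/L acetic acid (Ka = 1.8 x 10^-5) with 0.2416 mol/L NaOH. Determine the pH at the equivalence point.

8.94

n(CH3COOH) = 0.3010 x 0.03142 = 0.009457 mol; V(NaOH) at equivalence = 0.009457/0.2416 = 0.03914 L.
At equivalence all the acid is converted to CH3COO-; total volume = 0.03142 + 0.03914 = 0.07056 L, so [CH3COO-] = 0.009457/0.07056 = 0.1340 M.
Kb = Kw/Ka = 1.0e-14 / 1.8 x 10^-5 = 5.56e-10.
[OH^-] = sqrt(Kb x [CH3COO-]) = sqrt(5.56e-10 x 0.1340) = 8.63e-6 M.
pOH = 5.06, so pH = 14.00 - 5.06 = 8.94.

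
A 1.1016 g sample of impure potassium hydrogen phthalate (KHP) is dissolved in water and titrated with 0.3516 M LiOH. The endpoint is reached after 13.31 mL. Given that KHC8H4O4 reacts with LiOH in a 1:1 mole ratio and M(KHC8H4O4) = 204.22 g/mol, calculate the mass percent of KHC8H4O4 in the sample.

n(LiOH) = 0.3516 x 0.01331 = 0.004680 mol.
n(KHC8H4O4) = 0.004680 / 1 = 0.004680 mol.
mass of KHC8H4O4 = 0.004680 x 204.22 = 0.9557 g.
% purity = 0.9557 / 1.1016 x 100 = 86.8%.

86.8%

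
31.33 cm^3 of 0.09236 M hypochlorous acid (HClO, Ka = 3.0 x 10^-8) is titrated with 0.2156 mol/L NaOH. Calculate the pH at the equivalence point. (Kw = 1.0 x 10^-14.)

10.17

n(HClO) = 0.09236 x 0.03133 = 0.002894 mol; V(NaOH) at equivalence = 0.002894/0.2156 = 0.01342 L.
At equivalence all the acid is converted to ClO-; total volume = 0.03133 + 0.01342 = 0.04475 L, so [ClO-] = 0.002894/0.04475 = 0.06466 M.
Kb = Kw/Ka = 1.0e-14 / 3.0 x 10^-8 = 3.33e-7.
[OH^-] = sqrt(Kb x [ClO-]) = sqrt(3.33e-7 x 0.06466) = 0.000147 M.
pOH = 3.83, so pH = 14.00 - 3.83 = 10.17.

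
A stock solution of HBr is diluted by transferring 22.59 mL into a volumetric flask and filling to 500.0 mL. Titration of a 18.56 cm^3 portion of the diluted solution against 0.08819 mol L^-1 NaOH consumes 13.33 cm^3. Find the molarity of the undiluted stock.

n(NaOH) = 0.08819 x 0.01333 = 0.001176 mol.
n(HBr) in the aliquot = 0.001176 mol.
[diluted HBr] = 0.001176 / 0.01856 = 0.06334 M.
Dilution factor = 500.0/22.59 = 22.13, so [stock] = 0.06334 x 22.13 = 1.40 M.

1.40 M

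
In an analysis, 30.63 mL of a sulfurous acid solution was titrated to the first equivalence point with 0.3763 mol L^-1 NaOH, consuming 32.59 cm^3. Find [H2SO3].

n(NaOH) = 0.3763 x 0.03259 = 0.01226 mol.
At the first equivalence point, 1 mol OH^- react per mol H2SO3, so n(H2SO3) = 0.01226 / 1 = 0.01226 mol.
[H2SO3] = 0.01226 / 0.03063 L = 0.400 M.

0.400 M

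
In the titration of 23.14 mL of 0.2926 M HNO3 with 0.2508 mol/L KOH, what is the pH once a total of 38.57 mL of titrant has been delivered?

n(acid) = 0.2926 x 0.02314 = 0.006771 mol; n(KOH) added = 0.2508 x 0.03857 = 0.009673 mol.
Base is in excess by 0.009673 - 0.006771 = 0.002903 mol in a total volume of 0.06171 L.
[OH^-] = 0.002903/0.06171 = 0.04704 M, so pOH = 1.33 and pH = 14.00 - 1.33 = 12.67.

12.67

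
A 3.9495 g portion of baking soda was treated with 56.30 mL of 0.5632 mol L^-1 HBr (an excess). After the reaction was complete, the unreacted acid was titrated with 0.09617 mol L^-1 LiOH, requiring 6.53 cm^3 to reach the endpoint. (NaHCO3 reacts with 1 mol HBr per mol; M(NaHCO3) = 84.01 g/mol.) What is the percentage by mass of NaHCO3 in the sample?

66.1%

Total n(HBr) added = 0.5632 x 0.05630 = 0.03171 mol.
n(LiOH) used = 0.09617 x 0.006530 = 0.0006280 mol, which equals the excess n(HBr).
So n(HBr) consumed by the sample = 0.03171 - 0.0006280 = 0.03108 mol.
n(NaHCO3) = 0.03108 / 1 = 0.03108 mol.
mass NaHCO3 = 0.03108 x 84.01 = 2.611 g, so %NaHCO3 = 2.611/3.9495 x 100 = 66.1%.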